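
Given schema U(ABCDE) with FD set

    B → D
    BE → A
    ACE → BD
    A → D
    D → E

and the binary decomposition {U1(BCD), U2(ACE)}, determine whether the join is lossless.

Common attributes: U1 ∩ U2 = {C}.
No dependency enlarges {C}, so (C)⁺ = {C}.
The closure contains neither all of U1 = {BCD} nor all of U2 = {ACE}, so the common attributes are not a superkey of either fragment. The join is lossy.

No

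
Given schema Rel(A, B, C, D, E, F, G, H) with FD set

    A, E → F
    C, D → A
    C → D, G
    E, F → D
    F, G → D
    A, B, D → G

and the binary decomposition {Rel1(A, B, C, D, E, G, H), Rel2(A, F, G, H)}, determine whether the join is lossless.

Common attributes: Rel1 ∩ Rel2 = {A, G, H}.
No dependency enlarges {A, G, H}, so (A, G, H)⁺ = {A, G, H}.
The closure contains neither all of Rel1 = {A, B, C, D, E, G, H} nor all of Rel2 = {A, F, G, H}, so the common attributes are not a superkey of either fragment. The join is lossy.

No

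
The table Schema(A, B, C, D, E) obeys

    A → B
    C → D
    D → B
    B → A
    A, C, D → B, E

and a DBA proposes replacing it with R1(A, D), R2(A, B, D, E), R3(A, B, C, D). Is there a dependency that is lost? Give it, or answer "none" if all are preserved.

Check A, C, D → B, E: no single fragment contains all of {A, B, C, D, E}, and the restricted closure of {A, C, D} across the fragments never reaches {B, E}.
A → B is preserved.
C → D is preserved.
D → B is preserved.
B → A is preserved.

A, C, D → B, E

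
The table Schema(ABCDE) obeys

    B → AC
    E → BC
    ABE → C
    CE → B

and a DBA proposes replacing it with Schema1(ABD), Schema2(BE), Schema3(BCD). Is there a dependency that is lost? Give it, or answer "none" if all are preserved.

B → AC: restricted closure across fragments reaches AC.
E → BC: restricted closure across fragments reaches BC.
ABE → C: restricted closure across fragments reaches C.
CE → B: restricted closure across fragments reaches B.
Every dependency is enforceable on the fragments, so the decomposition is dependency-preserving.

none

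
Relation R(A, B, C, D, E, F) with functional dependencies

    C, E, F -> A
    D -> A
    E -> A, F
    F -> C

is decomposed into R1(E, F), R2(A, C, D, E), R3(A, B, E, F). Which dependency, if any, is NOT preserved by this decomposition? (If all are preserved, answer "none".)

F -> C

Check F → C: no single fragment contains all of {C, F}, and the restricted closure of {F} across the fragments never reaches {C}.
C, E, F → A is preserved.
D → A is preserved.
E → A, F is preserved.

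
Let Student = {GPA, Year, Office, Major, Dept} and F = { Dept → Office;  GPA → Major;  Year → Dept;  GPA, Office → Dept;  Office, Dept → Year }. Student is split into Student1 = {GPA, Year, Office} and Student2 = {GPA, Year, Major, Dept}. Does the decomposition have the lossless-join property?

Yes

Common attributes: Student1 ∩ Student2 = {GPA, Year}.
Closure of {GPA, Year}: GPA → Major applies, adding Major; Year → Dept applies, adding Dept; Dept → Office applies, adding Office. So (GPA, Year)⁺ = {GPA, Year, Office, Major, Dept}.
This closure contains every attribute of Student1, so Student1 ∩ Student2 → Student1. The join is lossless.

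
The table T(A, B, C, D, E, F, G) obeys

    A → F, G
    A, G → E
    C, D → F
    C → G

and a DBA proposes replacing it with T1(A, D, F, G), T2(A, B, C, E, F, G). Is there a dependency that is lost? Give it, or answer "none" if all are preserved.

C, D → F

Check C, D → F: no single fragment contains all of {C, D, F}, and the restricted closure of {C, D} across the fragments never reaches {F}.
A → F, G is preserved.
A, G → E is preserved.
C → G is preserved.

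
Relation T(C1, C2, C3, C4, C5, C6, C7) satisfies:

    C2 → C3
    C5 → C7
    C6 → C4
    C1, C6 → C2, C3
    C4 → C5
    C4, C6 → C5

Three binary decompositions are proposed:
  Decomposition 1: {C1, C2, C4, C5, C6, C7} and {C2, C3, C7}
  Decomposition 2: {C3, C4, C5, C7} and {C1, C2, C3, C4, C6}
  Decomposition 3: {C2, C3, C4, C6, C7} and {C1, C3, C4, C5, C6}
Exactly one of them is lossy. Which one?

Decomposition 1: common = {C2, C7}, closure = {C2, C3, C7} → lossless.
Decomposition 2: common = {C3, C4}, closure = {C3, C4, C5, C7} → lossless.
Decomposition 3: common = {C3, C4, C6}, closure = {C3, C4, C5, C6, C7} → lossy.

Decomposition 3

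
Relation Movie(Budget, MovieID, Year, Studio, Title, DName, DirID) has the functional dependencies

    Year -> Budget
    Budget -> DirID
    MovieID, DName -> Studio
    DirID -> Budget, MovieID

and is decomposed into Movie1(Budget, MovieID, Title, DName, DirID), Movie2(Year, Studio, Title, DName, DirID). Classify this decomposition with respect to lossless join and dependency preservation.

Lossless test: (Title, DName, DirID)⁺ = {Budget, MovieID, Studio, Title, DName, DirID}, which contains all of one fragment — lossless.
Dependency preservation: the restricted closure of {MovieID, DName} across the fragments never reaches {Studio}, so MovieID, DName → Studio cannot be enforced without a join — not preserved.

lossless but not dependency-preserving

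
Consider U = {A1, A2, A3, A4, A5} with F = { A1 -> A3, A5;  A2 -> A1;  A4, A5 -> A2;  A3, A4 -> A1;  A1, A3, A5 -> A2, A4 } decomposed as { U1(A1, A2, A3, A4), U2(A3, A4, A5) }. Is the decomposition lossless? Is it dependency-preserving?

Lossless test: (A3, A4)⁺ = {A1, A2, A3, A4, A5}, which contains all of one fragment — lossless.
Dependency preservation: A1 → A3, A5; A4, A5 → A2; A1, A3, A5 → A2, A4 are not contained in any single fragment, but the restricted closure of each left-hand side across the fragments still reaches the right-hand side; the remaining FDs each lie inside some fragment. All dependencies are preserved.

lossless and dependency-preserving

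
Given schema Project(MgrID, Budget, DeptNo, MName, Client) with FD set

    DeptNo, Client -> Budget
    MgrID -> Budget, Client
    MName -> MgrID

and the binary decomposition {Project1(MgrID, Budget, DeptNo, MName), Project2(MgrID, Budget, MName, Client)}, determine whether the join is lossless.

Yes

Common attributes: Project1 ∩ Project2 = {MgrID, Budget, MName}.
Closure of {MgrID, Budget, MName}: MgrID → Budget, Client applies, adding Client. So (MgrID, Budget, MName)⁺ = {MgrID, Budget, MName, Client}.
This closure contains every attribute of Project2, so Project1 ∩ Project2 → Project2. The join is lossless.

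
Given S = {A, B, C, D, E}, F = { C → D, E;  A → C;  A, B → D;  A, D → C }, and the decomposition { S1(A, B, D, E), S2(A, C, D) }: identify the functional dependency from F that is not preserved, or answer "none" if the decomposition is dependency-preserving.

C → D, E

Check C → D, E: no single fragment contains all of {C, D, E}, and the restricted closure of {C} across the fragments never reaches {D, E}.
A → C is preserved.
A, B → D is preserved.
A, D → C is preserved.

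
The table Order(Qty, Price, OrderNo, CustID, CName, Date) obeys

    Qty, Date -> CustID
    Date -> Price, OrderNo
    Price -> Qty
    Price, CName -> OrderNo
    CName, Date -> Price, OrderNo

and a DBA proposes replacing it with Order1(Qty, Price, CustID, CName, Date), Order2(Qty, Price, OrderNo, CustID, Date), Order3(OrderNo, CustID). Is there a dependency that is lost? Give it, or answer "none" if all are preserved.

Check Price, CName → OrderNo: no single fragment contains all of {Price, OrderNo, CName}, and the restricted closure of {Price, CName} across the fragments never reaches {OrderNo}.
Qty, Date → CustID is preserved.
Date → Price, OrderNo is preserved.
Price → Qty is preserved.
CName, Date → Price, OrderNo is preserved.

Price, CName -> OrderNo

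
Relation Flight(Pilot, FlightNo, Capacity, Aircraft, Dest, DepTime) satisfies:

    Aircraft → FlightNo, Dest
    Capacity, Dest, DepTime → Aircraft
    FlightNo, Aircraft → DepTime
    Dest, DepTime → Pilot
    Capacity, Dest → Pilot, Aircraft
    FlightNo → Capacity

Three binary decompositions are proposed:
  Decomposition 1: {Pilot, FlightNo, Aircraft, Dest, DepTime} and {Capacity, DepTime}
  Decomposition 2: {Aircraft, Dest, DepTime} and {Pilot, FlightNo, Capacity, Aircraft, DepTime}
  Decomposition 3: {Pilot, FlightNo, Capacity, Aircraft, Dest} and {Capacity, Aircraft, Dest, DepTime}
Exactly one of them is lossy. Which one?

Decomposition 1

Decomposition 1: common = {DepTime}, closure = {DepTime} → lossy.
Decomposition 2: common = {Aircraft, DepTime}, closure = {Pilot, FlightNo, Capacity, Aircraft, Dest, DepTime} → lossless.
Decomposition 3: common = {Capacity, Aircraft, Dest}, closure = {Pilot, FlightNo, Capacity, Aircraft, Dest, DepTime} → lossless.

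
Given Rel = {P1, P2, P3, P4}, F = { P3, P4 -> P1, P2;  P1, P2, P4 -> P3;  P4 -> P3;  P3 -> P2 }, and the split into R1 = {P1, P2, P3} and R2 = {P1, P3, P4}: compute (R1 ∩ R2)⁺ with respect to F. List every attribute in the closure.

P1, P2, P3

R1 ∩ R2 = {P1, P3}.
P3 → P2 applies, adding P2
Closure: {P1, P2, P3}.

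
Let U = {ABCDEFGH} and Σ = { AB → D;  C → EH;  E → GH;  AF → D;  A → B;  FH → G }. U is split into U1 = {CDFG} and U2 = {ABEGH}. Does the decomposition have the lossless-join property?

No

Common attributes: U1 ∩ U2 = {G}.
No dependency enlarges {G}, so (G)⁺ = {G}.
The closure contains neither all of U1 = {CDFG} nor all of U2 = {ABEGH}, so the common attributes are not a superkey of either fragment. The join is lossy.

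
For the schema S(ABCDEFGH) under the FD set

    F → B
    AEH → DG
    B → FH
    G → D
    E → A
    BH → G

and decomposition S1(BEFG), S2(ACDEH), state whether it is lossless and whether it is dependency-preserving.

Lossless test: (E)⁺ = {AE}, which is a superkey of neither fragment — lossy.
Dependency preservation: the restricted closure of {AEH} across the fragments never reaches {DG}, so AEH → DG cannot be enforced without a join — not preserved.

lossy and not dependency-preserving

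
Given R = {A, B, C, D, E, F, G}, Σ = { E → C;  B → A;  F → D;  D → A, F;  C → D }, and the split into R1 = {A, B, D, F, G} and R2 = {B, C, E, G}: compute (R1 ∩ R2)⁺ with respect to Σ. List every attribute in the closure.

A, B, G

R1 ∩ R2 = {B, G}.
B → A applies, adding A
Closure: {A, B, G}.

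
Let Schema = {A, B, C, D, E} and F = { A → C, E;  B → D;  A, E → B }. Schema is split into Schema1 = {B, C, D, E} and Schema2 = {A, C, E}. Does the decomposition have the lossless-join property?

Common attributes: Schema1 ∩ Schema2 = {C, E}.
No dependency enlarges {C, E}, so (C, E)⁺ = {C, E}.
The closure contains neither all of Schema1 = {B, C, D, E} nor all of Schema2 = {A, C, E}, so the common attributes are not a superkey of either fragment. The join is lossy.

No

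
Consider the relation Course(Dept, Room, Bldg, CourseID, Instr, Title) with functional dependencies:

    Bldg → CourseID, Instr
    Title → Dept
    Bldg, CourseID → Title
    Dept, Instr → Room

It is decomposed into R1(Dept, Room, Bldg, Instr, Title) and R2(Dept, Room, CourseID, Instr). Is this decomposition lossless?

No

Common attributes: R1 ∩ R2 = {Dept, Room, Instr}.
No dependency enlarges {Dept, Room, Instr}, so (Dept, Room, Instr)⁺ = {Dept, Room, Instr}.
The closure contains neither all of R1 = {Dept, Room, Bldg, Instr, Title} nor all of R2 = {Dept, Room, CourseID, Instr}, so the common attributes are not a superkey of either fragment. The join is lossy.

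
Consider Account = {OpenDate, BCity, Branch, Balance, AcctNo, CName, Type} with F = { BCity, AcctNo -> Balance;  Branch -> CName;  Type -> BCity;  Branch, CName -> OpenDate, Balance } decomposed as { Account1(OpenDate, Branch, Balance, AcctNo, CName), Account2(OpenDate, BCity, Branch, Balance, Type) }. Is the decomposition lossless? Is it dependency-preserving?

Lossless test: (OpenDate, Branch, Balance)⁺ = {OpenDate, Branch, Balance, CName}, which is a superkey of neither fragment — lossy.
Dependency preservation: the restricted closure of {BCity, AcctNo} across the fragments never reaches {Balance}, so BCity, AcctNo → Balance cannot be enforced without a join — not preserved.

lossy and not dependency-preserving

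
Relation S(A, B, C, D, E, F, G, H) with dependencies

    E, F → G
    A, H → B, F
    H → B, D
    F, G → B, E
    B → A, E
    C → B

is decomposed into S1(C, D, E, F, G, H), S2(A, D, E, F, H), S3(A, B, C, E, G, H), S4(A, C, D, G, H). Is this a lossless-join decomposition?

Yes

Chase test. Columns are A, B, C, D, E, F, G, H; row i has aⱼ where attribute j ∈ Si, else bᵢⱼ.
Initial tableau (one row per fragment):
  row 1: b11 b12 a3 a4 a5 a6 a7 a8
  row 2: a1 b22 b23 a4 a5 a6 b27 a8
  row 3: a1 a2 a3 b34 a5 b36 a7 a8
  row 4: a1 b42 a3 a4 b45 b46 a7 a8
Rows 1 and 2 agree on E, F; apply E, F→G and equate their G entries.
Rows 2 and 3 agree on A, H; apply A, H→B, F and equate their B, F entries.
Rows 2 and 4 agree on A, H; apply A, H→B, F and equate their B, F entries.
Rows 1 and 2 agree on H; apply H→B, D and equate their B, D entries.
Rows 1 and 3 agree on H; apply H→B, D and equate their B, D entries.
Rows 1 and 4 agree on F, G; apply F, G→B, E and equate their B, E entries.
Rows 1 and 2 agree on B; apply B→A, E and equate their A, E entries.
Row 1 is now all distinguished symbols — the join is lossless.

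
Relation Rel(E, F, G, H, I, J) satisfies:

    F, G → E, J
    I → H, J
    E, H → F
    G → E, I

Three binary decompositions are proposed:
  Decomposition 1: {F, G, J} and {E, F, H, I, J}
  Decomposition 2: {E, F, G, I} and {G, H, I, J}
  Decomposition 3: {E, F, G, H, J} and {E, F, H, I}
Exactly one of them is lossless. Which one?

Decomposition 1: common = {F, J}, closure = {F, J} → lossy.
Decomposition 2: common = {G, I}, closure = {E, F, G, H, I, J} → lossless.
Decomposition 3: common = {E, F, H}, closure = {E, F, H} → lossy.

Decomposition 2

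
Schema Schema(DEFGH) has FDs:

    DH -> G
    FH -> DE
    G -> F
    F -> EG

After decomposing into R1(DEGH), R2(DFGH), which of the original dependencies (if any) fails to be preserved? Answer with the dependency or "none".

none

DH → G lies within R1.
FH → DE: restricted closure across fragments reaches DE.
G → F lies within R2.
F → EG: restricted closure across fragments reaches EG.
Every dependency is enforceable on the fragments, so the decomposition is dependency-preserving.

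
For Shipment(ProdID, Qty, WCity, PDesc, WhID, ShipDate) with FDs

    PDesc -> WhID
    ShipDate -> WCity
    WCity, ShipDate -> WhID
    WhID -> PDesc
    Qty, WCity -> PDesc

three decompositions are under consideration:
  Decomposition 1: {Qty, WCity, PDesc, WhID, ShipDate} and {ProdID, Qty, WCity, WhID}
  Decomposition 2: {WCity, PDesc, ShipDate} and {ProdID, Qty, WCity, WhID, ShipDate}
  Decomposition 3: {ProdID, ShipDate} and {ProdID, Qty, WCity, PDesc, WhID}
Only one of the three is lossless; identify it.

Decomposition 1: common = {Qty, WCity, WhID}, closure = {Qty, WCity, PDesc, WhID} → lossy.
Decomposition 2: common = {WCity, ShipDate}, closure = {WCity, PDesc, WhID, ShipDate} → lossless.
Decomposition 3: common = {ProdID}, closure = {ProdID} → lossy.

Decomposition 2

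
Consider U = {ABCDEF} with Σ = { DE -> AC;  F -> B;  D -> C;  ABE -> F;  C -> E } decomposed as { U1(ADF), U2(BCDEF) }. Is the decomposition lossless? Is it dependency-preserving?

lossless but not dependency-preserving

Lossless test: (DF)⁺ = {ABCDEF}, which contains all of one fragment — lossless.
Dependency preservation: the restricted closure of {ABE} across the fragments never reaches {F}, so ABE → F cannot be enforced without a join — not preserved.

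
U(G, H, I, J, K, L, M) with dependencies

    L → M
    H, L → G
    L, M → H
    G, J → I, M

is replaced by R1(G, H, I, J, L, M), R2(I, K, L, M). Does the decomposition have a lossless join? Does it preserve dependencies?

Lossless test: (I, L, M)⁺ = {G, H, I, L, M}, which is a superkey of neither fragment — lossy.
Dependency preservation: every FD's attributes lie within a single fragment, so each can be enforced locally — preserved.

lossy but dependency-preserving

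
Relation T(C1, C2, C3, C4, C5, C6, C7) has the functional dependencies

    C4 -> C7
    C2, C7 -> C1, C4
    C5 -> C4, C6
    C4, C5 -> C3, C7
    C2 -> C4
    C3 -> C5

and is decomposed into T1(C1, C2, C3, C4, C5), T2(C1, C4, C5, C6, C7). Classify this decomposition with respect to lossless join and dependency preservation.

Lossless test: (C1, C4, C5)⁺ = {C1, C3, C4, C5, C6, C7}, which contains all of one fragment — lossless.
Dependency preservation: C2, C7 → C1, C4; C4, C5 → C3, C7 are not contained in any single fragment, but the restricted closure of each left-hand side across the fragments still reaches the right-hand side; the remaining FDs each lie inside some fragment. All dependencies are preserved.

lossless and dependency-preserving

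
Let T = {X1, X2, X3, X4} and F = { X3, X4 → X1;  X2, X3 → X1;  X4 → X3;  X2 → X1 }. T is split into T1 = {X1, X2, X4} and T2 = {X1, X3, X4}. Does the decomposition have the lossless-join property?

Common attributes: T1 ∩ T2 = {X1, X4}.
Closure of {X1, X4}: X4 → X3 applies, adding X3. So (X1, X4)⁺ = {X1, X3, X4}.
This closure contains every attribute of T2, so T1 ∩ T2 → T2. The join is lossless.

Yes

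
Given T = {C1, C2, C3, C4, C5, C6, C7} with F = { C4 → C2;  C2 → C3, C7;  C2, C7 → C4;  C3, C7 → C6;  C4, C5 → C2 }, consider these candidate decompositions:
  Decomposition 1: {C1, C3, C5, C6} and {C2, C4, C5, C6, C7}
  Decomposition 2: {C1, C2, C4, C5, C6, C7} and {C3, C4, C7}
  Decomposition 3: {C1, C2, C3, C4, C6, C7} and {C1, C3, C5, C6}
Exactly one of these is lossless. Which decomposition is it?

Decomposition 1: common = {C5, C6}, closure = {C5, C6} → lossy.
Decomposition 2: common = {C4, C7}, closure = {C2, C3, C4, C6, C7} → lossless.
Decomposition 3: common = {C1, C3, C6}, closure = {C1, C3, C6} → lossy.

Decomposition 2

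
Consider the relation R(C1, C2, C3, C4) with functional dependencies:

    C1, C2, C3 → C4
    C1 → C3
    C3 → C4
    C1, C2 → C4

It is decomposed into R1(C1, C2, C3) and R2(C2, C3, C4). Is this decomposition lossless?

Common attributes: R1 ∩ R2 = {C2, C3}.
Closure of {C2, C3}: C3 → C4 applies, adding C4. So (C2, C3)⁺ = {C2, C3, C4}.
This closure contains every attribute of R2, so R1 ∩ R2 → R2. The join is lossless.

Yes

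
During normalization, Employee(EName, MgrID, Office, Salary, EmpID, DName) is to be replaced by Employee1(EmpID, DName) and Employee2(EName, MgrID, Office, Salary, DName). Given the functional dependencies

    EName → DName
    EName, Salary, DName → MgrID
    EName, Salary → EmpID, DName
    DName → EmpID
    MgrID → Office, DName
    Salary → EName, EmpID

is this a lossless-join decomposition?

Yes

Common attributes: Employee1 ∩ Employee2 = {DName}.
Closure of {DName}: DName → EmpID applies, adding EmpID. So (DName)⁺ = {EmpID, DName}.
This closure contains every attribute of Employee1, so Employee1 ∩ Employee2 → Employee1. The join is lossless.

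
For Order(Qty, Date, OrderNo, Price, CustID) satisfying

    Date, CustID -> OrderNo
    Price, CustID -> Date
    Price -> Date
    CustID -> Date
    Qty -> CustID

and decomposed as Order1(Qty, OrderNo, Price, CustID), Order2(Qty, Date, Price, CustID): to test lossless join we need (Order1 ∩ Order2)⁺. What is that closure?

Qty, Date, OrderNo, Price, CustID

Order1 ∩ Order2 = {Qty, Price, CustID}.
Price, CustID → Date applies, adding Date
Date, CustID → OrderNo applies, adding OrderNo
Closure: {Qty, Date, OrderNo, Price, CustID}.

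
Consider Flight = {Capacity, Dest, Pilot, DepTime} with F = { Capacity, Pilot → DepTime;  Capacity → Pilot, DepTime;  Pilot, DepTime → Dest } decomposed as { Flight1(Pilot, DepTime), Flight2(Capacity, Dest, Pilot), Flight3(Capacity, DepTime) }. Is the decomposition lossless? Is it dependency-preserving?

lossless but not dependency-preserving

Lossless test (chase): Rows 2 and 3 agree on Capacity; apply Capacity→Pilot, DepTime and equate their Pilot, DepTime entries. Rows 1 and 2 agree on Pilot, DepTime; apply Pilot, DepTime→Dest and equate their Dest entries. Rows 1 and 3 agree on Pilot, DepTime; apply Pilot, DepTime→Dest and equate their Dest entries. Row 2 is now all distinguished symbols — the join is lossless.
Dependency preservation: the restricted closure of {Pilot, DepTime} across the fragments never reaches {Dest}, so Pilot, DepTime → Dest cannot be enforced without a join — not preserved.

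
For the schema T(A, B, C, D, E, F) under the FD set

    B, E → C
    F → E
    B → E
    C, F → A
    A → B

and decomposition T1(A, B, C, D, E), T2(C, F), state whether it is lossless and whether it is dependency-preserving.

lossy and not dependency-preserving

Lossless test: (C)⁺ = {C}, which is a superkey of neither fragment — lossy.
Dependency preservation: the restricted closure of {F} across the fragments never reaches {E}, so F → E cannot be enforced without a join — not preserved.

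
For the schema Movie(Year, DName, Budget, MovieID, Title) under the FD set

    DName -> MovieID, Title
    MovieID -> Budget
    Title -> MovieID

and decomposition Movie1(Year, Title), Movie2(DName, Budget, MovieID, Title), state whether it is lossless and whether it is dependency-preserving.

lossy but dependency-preserving

Lossless test: (Title)⁺ = {Budget, MovieID, Title}, which is a superkey of neither fragment — lossy.
Dependency preservation: every FD's attributes lie within a single fragment, so each can be enforced locally — preserved.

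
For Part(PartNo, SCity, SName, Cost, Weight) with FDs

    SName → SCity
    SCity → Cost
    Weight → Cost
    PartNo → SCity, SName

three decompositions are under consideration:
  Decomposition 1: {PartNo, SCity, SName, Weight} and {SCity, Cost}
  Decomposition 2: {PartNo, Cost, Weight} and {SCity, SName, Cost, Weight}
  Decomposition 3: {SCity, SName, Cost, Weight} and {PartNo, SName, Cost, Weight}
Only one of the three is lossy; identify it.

Decomposition 1: common = {SCity}, closure = {SCity, Cost} → lossless.
Decomposition 2: common = {Cost, Weight}, closure = {Cost, Weight} → lossy.
Decomposition 3: common = {SName, Cost, Weight}, closure = {SCity, SName, Cost, Weight} → lossless.

Decomposition 2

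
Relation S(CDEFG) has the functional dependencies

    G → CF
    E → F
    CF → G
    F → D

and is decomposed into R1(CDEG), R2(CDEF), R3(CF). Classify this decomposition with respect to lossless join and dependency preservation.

lossless but not dependency-preserving

Lossless test (chase): Rows 1 and 2 agree on E; apply E→F and equate their F entries. Rows 1 and 2 agree on CF; apply CF→G and equate their G entries. Rows 1 and 3 agree on CF; apply CF→G and equate their G entries. Rows 1 and 3 agree on F; apply F→D and equate their D entries. Row 1 is now all distinguished symbols — the join is lossless.
Dependency preservation: the restricted closure of {G} across the fragments never reaches {CF}, so G → CF cannot be enforced without a join — not preserved.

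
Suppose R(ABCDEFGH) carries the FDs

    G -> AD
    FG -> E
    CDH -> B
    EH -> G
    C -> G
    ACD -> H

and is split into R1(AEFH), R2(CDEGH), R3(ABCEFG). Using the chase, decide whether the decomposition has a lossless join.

Yes

Chase test. Columns are ABCDEFGH; row i has aⱼ where attribute j ∈ Ri, else bᵢⱼ.
Initial tableau (one row per fragment):
  row 1: a1 b12 b13 b14 a5 a6 b17 a8
  row 2: b21 b22 a3 a4 a5 b26 a7 a8
  row 3: a1 a2 a3 b34 a5 a6 a7 b38
Rows 2 and 3 agree on G; apply G→AD and equate their AD entries.
Rows 1 and 2 agree on EH; apply EH→G and equate their G entries.
Rows 2 and 3 agree on ACD; apply ACD→H and equate their H entries.
Rows 1 and 2 agree on G; apply G→AD and equate their AD entries.
Rows 2 and 3 agree on CDH; apply CDH→B and equate their B entries.
Row 3 is now all distinguished symbols — the join is lossless.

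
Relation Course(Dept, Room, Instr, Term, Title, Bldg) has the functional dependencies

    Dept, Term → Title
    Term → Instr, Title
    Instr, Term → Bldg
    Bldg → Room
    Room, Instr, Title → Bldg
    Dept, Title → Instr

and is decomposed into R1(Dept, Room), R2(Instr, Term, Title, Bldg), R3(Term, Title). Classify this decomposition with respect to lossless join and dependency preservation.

Lossless test (chase): Rows 2 and 3 agree on Term; apply Term→Instr, Title and equate their Instr, Title entries. Rows 2 and 3 agree on Instr, Term; apply Instr, Term→Bldg and equate their Bldg entries. Rows 2 and 3 agree on Bldg; apply Bldg→Room and equate their Room entries. No row becomes fully distinguished — the join is lossy.
Dependency preservation: the restricted closure of {Bldg} across the fragments never reaches {Room}, so Bldg → Room cannot be enforced without a join — not preserved.

lossy and not dependency-preserving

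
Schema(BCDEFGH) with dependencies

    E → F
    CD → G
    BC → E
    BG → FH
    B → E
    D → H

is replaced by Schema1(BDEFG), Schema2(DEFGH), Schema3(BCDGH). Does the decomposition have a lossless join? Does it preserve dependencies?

lossless and dependency-preserving

Lossless test (chase): Rows 1 and 3 agree on BG; apply BG→FH and equate their FH entries. Rows 1 and 3 agree on B; apply B→E and equate their E entries. Row 3 is now all distinguished symbols — the join is lossless.
Dependency preservation: BC → E; BG → FH are not contained in any single fragment, but the restricted closure of each left-hand side across the fragments still reaches the right-hand side; the remaining FDs each lie inside some fragment. All dependencies are preserved.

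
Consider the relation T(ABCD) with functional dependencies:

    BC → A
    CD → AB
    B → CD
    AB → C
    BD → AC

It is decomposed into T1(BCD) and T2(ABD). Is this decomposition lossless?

Yes

Common attributes: T1 ∩ T2 = {BD}.
Closure of {BD}: B → CD applies, adding C; BD → AC applies, adding A. So (BD)⁺ = {ABCD}.
This closure contains every attribute of T1, so T1 ∩ T2 → T1. The join is lossless.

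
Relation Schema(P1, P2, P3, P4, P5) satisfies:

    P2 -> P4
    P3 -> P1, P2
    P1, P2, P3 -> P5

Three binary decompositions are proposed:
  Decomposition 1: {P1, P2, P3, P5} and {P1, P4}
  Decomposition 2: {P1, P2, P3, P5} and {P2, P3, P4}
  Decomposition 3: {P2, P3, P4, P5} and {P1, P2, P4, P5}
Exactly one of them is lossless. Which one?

Decomposition 2

Decomposition 1: common = {P1}, closure = {P1} → lossy.
Decomposition 2: common = {P2, P3}, closure = {P1, P2, P3, P4, P5} → lossless.
Decomposition 3: common = {P2, P4, P5}, closure = {P2, P4, P5} → lossy.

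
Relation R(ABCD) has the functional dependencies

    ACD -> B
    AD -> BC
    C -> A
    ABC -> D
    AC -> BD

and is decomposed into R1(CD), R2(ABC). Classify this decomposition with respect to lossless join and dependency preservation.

lossless but not dependency-preserving

Lossless test: (C)⁺ = {ABCD}, which contains all of one fragment — lossless.
Dependency preservation: the restricted closure of {AD} across the fragments never reaches {BC}, so AD → BC cannot be enforced without a join — not preserved.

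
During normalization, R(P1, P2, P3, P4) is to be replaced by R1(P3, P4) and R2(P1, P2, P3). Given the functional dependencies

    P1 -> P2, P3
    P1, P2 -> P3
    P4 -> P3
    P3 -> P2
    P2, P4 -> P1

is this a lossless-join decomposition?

No

Common attributes: R1 ∩ R2 = {P3}.
Closure of {P3}: P3 → P2 applies, adding P2. So (P3)⁺ = {P2, P3}.
The closure contains neither all of R1 = {P3, P4} nor all of R2 = {P1, P2, P3}, so the common attributes are not a superkey of either fragment. The join is lossy.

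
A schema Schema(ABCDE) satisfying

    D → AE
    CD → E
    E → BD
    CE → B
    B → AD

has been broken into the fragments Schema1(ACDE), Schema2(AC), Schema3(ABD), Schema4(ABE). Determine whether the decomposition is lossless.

Yes

Chase test. Columns are ABCDE; row i has aⱼ where attribute j ∈ Schemai, else bᵢⱼ.
Initial tableau (one row per fragment):
  row 1: a1 b12 a3 a4 a5
  row 2: a1 b22 a3 b24 b25
  row 3: a1 a2 b33 a4 b35
  row 4: a1 a2 b43 b44 a5
Rows 1 and 3 agree on D; apply D→AE and equate their AE entries.
Rows 1 and 3 agree on E; apply E→BD and equate their BD entries.
Rows 1 and 4 agree on E; apply E→BD and equate their BD entries.
Row 1 is now all distinguished symbols — the join is lossless.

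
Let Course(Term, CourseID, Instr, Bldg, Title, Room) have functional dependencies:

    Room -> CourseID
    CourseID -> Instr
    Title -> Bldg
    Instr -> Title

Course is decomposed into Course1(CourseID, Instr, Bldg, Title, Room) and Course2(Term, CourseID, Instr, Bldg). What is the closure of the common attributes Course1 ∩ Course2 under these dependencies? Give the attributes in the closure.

Course1 ∩ Course2 = {CourseID, Instr, Bldg}.
Instr → Title applies, adding Title
Closure: {CourseID, Instr, Bldg, Title}.

CourseID, Instr, Bldg, Title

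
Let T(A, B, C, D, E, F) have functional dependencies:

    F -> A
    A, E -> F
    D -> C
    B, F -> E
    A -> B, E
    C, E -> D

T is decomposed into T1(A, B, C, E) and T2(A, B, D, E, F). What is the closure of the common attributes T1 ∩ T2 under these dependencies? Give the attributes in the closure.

A, B, E, F

T1 ∩ T2 = {A, B, E}.
A, E → F applies, adding F
Closure: {A, B, E, F}.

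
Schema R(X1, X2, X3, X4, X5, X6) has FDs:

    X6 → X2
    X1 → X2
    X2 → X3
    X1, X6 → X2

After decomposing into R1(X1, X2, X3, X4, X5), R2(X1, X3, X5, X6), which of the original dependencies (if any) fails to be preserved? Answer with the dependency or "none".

Check X6 → X2: no single fragment contains all of {X2, X6}, and the restricted closure of {X6} across the fragments never reaches {X2}.
X1 → X2 is preserved.
X2 → X3 is preserved.
X1, X6 → X2 is preserved.

X6 → X2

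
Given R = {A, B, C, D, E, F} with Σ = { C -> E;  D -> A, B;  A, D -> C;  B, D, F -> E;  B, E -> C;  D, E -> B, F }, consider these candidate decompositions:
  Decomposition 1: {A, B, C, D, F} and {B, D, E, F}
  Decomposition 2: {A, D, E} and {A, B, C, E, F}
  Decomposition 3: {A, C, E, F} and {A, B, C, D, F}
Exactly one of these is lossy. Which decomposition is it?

Decomposition 2

Decomposition 1: common = {B, D, F}, closure = {A, B, C, D, E, F} → lossless.
Decomposition 2: common = {A, E}, closure = {A, E} → lossy.
Decomposition 3: common = {A, C, F}, closure = {A, C, E, F} → lossless.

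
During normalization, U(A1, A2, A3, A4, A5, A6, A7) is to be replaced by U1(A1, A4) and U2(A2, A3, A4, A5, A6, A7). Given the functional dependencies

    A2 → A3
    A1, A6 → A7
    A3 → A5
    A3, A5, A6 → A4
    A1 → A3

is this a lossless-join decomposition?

No

Common attributes: U1 ∩ U2 = {A4}.
No dependency enlarges {A4}, so (A4)⁺ = {A4}.
The closure contains neither all of U1 = {A1, A4} nor all of U2 = {A2, A3, A4, A5, A6, A7}, so the common attributes are not a superkey of either fragment. The join is lossy.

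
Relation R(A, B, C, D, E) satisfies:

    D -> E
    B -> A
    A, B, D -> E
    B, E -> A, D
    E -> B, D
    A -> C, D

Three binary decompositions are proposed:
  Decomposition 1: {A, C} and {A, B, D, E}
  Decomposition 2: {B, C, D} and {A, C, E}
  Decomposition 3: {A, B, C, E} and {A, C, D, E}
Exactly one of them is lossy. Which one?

Decomposition 1: common = {A}, closure = {A, B, C, D, E} → lossless.
Decomposition 2: common = {C}, closure = {C} → lossy.
Decomposition 3: common = {A, C, E}, closure = {A, B, C, D, E} → lossless.

Decomposition 2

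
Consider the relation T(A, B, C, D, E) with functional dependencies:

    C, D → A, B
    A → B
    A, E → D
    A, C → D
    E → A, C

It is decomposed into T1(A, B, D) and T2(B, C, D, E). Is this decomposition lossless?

Common attributes: T1 ∩ T2 = {B, D}.
No dependency enlarges {B, D}, so (B, D)⁺ = {B, D}.
The closure contains neither all of T1 = {A, B, D} nor all of T2 = {B, C, D, E}, so the common attributes are not a superkey of either fragment. The join is lossy.

No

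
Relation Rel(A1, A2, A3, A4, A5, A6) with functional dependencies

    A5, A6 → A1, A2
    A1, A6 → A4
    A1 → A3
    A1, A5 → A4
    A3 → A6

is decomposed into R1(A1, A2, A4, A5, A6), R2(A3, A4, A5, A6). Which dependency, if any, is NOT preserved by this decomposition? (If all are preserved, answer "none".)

Check A1 → A3: no single fragment contains all of {A1, A3}, and the restricted closure of {A1} across the fragments never reaches {A3}.
A5, A6 → A1, A2 is preserved.
A1, A6 → A4 is preserved.
A1, A5 → A4 is preserved.
A3 → A6 is preserved.

A1 → A3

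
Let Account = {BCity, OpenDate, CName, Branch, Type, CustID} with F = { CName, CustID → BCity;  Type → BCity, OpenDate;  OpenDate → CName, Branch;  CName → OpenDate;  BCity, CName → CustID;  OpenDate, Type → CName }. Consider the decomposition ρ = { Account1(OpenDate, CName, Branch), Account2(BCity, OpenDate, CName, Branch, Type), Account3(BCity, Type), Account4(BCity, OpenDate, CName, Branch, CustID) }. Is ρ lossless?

Yes

Chase test. Columns are BCity, OpenDate, CName, Branch, Type, CustID; row i has aⱼ where attribute j ∈ Accounti, else bᵢⱼ.
Initial tableau (one row per fragment):
  row 1: b11 a2 a3 a4 b15 b16
  row 2: a1 a2 a3 a4 a5 b26
  row 3: a1 b32 b33 b34 a5 b36
  row 4: a1 a2 a3 a4 b45 a6
Rows 2 and 3 agree on Type; apply Type→BCity, OpenDate and equate their BCity, OpenDate entries.
Rows 1 and 3 agree on OpenDate; apply OpenDate→CName, Branch and equate their CName, Branch entries.
Rows 2 and 3 agree on BCity, CName; apply BCity, CName→CustID and equate their CustID entries.
Rows 2 and 4 agree on BCity, CName; apply BCity, CName→CustID and equate their CustID entries.
Row 2 is now all distinguished symbols — the join is lossless.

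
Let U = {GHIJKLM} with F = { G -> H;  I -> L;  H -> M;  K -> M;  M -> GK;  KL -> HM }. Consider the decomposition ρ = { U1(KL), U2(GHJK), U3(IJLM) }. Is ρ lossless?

No

Chase test. Columns are GHIJKLM; row i has aⱼ where attribute j ∈ Ui, else bᵢⱼ.
Initial tableau (one row per fragment):
  row 1: b11 b12 b13 b14 a5 a6 b17
  row 2: a1 a2 b23 a4 a5 b26 b27
  row 3: b31 b32 a3 a4 b35 a6 a7
Rows 1 and 2 agree on K; apply K→M and equate their M entries.
Rows 1 and 2 agree on M; apply M→GK and equate their GK entries.
Rows 1 and 2 agree on G; apply G→H and equate their H entries.
No row becomes fully distinguished — the join is lossy.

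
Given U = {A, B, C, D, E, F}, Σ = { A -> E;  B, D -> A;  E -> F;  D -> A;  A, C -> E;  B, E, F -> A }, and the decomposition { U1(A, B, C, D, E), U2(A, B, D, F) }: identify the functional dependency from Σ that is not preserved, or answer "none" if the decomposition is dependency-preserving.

E -> F

Check E → F: no single fragment contains all of {E, F}, and the restricted closure of {E} across the fragments never reaches {F}.
A → E is preserved.
B, D → A is preserved.
D → A is preserved.
A, C → E is preserved.
B, E, F → A is preserved.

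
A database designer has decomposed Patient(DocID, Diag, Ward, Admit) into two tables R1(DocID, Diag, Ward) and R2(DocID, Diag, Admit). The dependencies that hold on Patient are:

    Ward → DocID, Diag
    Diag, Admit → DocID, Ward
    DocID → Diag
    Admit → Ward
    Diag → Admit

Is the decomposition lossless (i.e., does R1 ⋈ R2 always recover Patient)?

Yes

Common attributes: R1 ∩ R2 = {DocID, Diag}.
Closure of {DocID, Diag}: Diag → Admit applies, adding Admit; Diag, Admit → DocID, Ward applies, adding Ward. So (DocID, Diag)⁺ = {DocID, Diag, Ward, Admit}.
This closure contains every attribute of R1, so R1 ∩ R2 → R1. The join is lossless.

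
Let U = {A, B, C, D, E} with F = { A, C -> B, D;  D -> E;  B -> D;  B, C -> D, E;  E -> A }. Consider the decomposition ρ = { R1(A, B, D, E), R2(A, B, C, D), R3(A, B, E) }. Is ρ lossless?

Yes

Chase test. Columns are A, B, C, D, E; row i has aⱼ where attribute j ∈ Ri, else bᵢⱼ.
Initial tableau (one row per fragment):
  row 1: a1 a2 b13 a4 a5
  row 2: a1 a2 a3 a4 b25
  row 3: a1 a2 b33 b34 a5
Rows 1 and 2 agree on D; apply D→E and equate their E entries.
Rows 1 and 3 agree on B; apply B→D and equate their D entries.
Row 2 is now all distinguished symbols — the join is lossless.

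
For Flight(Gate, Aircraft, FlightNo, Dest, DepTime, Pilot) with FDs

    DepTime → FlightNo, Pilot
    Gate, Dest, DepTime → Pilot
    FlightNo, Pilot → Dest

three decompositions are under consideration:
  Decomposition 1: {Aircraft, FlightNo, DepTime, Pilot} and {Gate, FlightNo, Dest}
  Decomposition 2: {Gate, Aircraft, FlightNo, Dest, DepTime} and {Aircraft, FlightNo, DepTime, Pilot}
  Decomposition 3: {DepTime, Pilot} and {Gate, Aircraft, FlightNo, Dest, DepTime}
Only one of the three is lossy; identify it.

Decomposition 1

Decomposition 1: common = {FlightNo}, closure = {FlightNo} → lossy.
Decomposition 2: common = {Aircraft, FlightNo, DepTime}, closure = {Aircraft, FlightNo, Dest, DepTime, Pilot} → lossless.
Decomposition 3: common = {DepTime}, closure = {FlightNo, Dest, DepTime, Pilot} → lossless.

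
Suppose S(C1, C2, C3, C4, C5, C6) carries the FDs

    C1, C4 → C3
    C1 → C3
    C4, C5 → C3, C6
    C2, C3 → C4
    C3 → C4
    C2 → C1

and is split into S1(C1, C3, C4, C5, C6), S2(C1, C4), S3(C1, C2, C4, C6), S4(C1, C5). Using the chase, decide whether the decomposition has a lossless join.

Chase test. Columns are C1, C2, C3, C4, C5, C6; row i has aⱼ where attribute j ∈ Si, else bᵢⱼ.
Initial tableau (one row per fragment):
  row 1: a1 b12 a3 a4 a5 a6
  row 2: a1 b22 b23 a4 b25 b26
  row 3: a1 a2 b33 a4 b35 a6
  row 4: a1 b42 b43 b44 a5 b46
Rows 1 and 2 agree on C1, C4; apply C1, C4→C3 and equate their C3 entries.
Rows 1 and 3 agree on C1, C4; apply C1, C4→C3 and equate their C3 entries.
Rows 1 and 4 agree on C1; apply C1→C3 and equate their C3 entries.
Rows 1 and 4 agree on C3; apply C3→C4 and equate their C4 entries.
Rows 1 and 4 agree on C4, C5; apply C4, C5→C3, C6 and equate their C3, C6 entries.
No row becomes fully distinguished — the join is lossy.

No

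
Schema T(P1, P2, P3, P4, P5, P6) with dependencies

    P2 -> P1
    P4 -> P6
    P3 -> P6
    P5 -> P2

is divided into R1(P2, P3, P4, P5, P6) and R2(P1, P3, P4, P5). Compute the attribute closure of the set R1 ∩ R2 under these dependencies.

R1 ∩ R2 = {P3, P4, P5}.
P4 → P6 applies, adding P6
P5 → P2 applies, adding P2
P2 → P1 applies, adding P1
Closure: {P1, P2, P3, P4, P5, P6}.

P1, P2, P3, P4, P5, P6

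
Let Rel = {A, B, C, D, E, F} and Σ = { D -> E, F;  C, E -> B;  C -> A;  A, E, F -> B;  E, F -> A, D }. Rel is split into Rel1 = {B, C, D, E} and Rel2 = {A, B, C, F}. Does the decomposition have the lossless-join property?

No

Common attributes: Rel1 ∩ Rel2 = {B, C}.
Closure of {B, C}: C → A applies, adding A. So (B, C)⁺ = {A, B, C}.
The closure contains neither all of Rel1 = {B, C, D, E} nor all of Rel2 = {A, B, C, F}, so the common attributes are not a superkey of either fragment. The join is lossy.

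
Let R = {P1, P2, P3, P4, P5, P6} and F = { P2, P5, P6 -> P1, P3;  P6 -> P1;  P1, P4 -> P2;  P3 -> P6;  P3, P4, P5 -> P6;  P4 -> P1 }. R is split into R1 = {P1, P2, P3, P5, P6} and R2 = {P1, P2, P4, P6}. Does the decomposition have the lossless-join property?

No

Common attributes: R1 ∩ R2 = {P1, P2, P6}.
No dependency enlarges {P1, P2, P6}, so (P1, P2, P6)⁺ = {P1, P2, P6}.
The closure contains neither all of R1 = {P1, P2, P3, P5, P6} nor all of R2 = {P1, P2, P4, P6}, so the common attributes are not a superkey of either fragment. The join is lossy.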